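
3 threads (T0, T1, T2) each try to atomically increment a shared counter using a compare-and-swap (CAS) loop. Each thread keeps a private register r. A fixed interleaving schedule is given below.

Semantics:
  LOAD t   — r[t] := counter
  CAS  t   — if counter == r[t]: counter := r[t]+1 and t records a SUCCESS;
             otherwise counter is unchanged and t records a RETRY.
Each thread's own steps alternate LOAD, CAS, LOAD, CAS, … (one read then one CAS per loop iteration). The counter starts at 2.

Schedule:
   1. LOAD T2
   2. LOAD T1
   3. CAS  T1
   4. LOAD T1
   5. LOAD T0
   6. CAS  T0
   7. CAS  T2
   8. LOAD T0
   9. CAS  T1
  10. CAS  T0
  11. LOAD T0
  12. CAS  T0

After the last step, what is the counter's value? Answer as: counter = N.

[1] T2.load  rd  (counter 2, T2.r 2)
[2] T1.load  rd  (counter 2, T1.r 2)
[3] T1.cas  hit  (counter 3, T1.r 2)
[4] T1.load  rd  (counter 3, T1.r 3)
[5] T0.load  rd  (counter 3, T0.r 3)
[6] T0.cas  hit  (counter 4, T0.r 3)
[7] T2.cas  miss  (counter 4, T2.r 2)
[8] T0.load  rd  (counter 4, T0.r 4)
[9] T1.cas  miss  (counter 4, T1.r 3)
[10] T0.cas  hit  (counter 5, T0.r 4)
[11] T0.load  rd  (counter 5, T0.r 5)
[12] T0.cas  hit  (counter 6, T0.r 5)

counter = 6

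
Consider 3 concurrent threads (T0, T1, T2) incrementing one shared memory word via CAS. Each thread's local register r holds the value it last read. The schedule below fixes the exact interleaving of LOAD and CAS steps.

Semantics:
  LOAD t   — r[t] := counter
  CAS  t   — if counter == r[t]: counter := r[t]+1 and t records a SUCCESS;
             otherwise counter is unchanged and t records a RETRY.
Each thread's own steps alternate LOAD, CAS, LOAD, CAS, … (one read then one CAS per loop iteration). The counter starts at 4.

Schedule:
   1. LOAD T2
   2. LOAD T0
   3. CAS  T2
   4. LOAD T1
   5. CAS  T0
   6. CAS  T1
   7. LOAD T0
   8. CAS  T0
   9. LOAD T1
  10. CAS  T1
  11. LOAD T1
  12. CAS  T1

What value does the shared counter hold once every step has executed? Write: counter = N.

counter = 9

#1 T2 reads 4
#2 T0 reads 4
#3 T2 CAS(4→5) writes; counter now 5
#4 T1 reads 5
#5 T0 CAS(4→5) fails; counter now 5
#6 T1 CAS(5→6) writes; counter now 6
#7 T0 reads 6
#8 T0 CAS(6→7) writes; counter now 7
#9 T1 reads 7
#10 T1 CAS(7→8) writes; counter now 8
#11 T1 reads 8
#12 T1 CAS(8→9) writes; counter now 9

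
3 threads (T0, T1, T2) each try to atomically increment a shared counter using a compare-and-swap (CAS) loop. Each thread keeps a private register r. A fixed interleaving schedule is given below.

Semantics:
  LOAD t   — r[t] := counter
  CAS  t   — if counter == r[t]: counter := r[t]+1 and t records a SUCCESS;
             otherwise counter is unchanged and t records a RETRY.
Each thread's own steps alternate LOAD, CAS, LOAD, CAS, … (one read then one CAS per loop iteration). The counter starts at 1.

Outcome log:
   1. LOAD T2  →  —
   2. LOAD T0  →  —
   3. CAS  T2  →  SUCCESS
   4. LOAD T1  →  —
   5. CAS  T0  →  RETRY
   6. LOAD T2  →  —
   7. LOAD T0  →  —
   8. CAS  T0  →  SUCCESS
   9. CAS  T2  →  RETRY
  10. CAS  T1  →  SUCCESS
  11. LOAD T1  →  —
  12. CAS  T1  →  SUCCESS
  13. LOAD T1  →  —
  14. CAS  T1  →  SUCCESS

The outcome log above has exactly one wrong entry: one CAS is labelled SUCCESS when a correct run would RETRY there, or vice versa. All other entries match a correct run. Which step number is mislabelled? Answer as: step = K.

Re-executing:
step 1: T2 LOAD ⇒ load; ctr=1 reg=1
step 2: T0 LOAD ⇒ load; ctr=1 reg=1
step 3: T2 CAS ⇒ ok; ctr=2 reg=1
step 4: T1 LOAD ⇒ load; ctr=2 reg=2
step 5: T0 CAS ⇒ retry; ctr=2 reg=1
step 6: T2 LOAD ⇒ load; ctr=2 reg=2
step 7: T0 LOAD ⇒ load; ctr=2 reg=2
step 8: T0 CAS ⇒ ok; ctr=3 reg=2
step 9: T2 CAS ⇒ retry; ctr=3 reg=2
step 10: T1 CAS ⇒ retry; ctr=3 reg=2
step 11: T1 LOAD ⇒ load; ctr=3 reg=3
step 12: T1 CAS ⇒ ok; ctr=4 reg=3
step 13: T1 LOAD ⇒ load; ctr=4 reg=4
step 14: T1 CAS ⇒ ok; ctr=5 reg=4
Log disagrees first at step 10.

step = 10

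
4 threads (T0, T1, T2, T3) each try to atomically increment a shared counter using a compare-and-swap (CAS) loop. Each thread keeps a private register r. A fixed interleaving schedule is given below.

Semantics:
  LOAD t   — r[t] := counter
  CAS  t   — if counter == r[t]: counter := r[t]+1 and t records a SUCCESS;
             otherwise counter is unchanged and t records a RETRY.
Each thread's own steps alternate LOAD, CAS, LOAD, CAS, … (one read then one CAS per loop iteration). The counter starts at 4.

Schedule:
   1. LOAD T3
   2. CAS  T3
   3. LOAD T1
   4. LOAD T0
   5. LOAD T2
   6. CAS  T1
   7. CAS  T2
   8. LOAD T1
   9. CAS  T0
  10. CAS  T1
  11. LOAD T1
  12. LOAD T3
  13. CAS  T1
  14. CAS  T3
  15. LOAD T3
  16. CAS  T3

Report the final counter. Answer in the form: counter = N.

step 1: T3 LOAD ⇒ load; ctr=4 reg=4
step 2: T3 CAS ⇒ ok; ctr=5 reg=4
step 3: T1 LOAD ⇒ load; ctr=5 reg=5
step 4: T0 LOAD ⇒ load; ctr=5 reg=5
step 5: T2 LOAD ⇒ load; ctr=5 reg=5
step 6: T1 CAS ⇒ ok; ctr=6 reg=5
step 7: T2 CAS ⇒ retry; ctr=6 reg=5
step 8: T1 LOAD ⇒ load; ctr=6 reg=6
step 9: T0 CAS ⇒ retry; ctr=6 reg=5
step 10: T1 CAS ⇒ ok; ctr=7 reg=6
step 11: T1 LOAD ⇒ load; ctr=7 reg=7
step 12: T3 LOAD ⇒ load; ctr=7 reg=7
step 13: T1 CAS ⇒ ok; ctr=8 reg=7
step 14: T3 CAS ⇒ retry; ctr=8 reg=7
step 15: T3 LOAD ⇒ load; ctr=8 reg=8
step 16: T3 CAS ⇒ ok; ctr=9 reg=8

counter = 9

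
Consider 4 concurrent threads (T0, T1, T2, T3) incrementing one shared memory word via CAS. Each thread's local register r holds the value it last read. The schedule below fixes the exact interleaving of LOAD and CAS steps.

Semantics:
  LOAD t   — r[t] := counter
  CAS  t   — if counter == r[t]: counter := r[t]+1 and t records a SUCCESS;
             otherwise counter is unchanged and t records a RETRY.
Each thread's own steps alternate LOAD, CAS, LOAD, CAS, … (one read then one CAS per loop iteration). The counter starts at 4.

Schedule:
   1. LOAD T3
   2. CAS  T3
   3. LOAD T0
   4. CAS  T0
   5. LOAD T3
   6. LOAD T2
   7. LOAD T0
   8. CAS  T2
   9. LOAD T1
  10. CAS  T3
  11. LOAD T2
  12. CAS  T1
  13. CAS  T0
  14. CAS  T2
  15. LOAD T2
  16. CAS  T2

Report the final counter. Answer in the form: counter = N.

[1] T3.load  rd  (counter 4, T3.r 4)
[2] T3.cas  hit  (counter 5, T3.r 4)
[3] T0.load  rd  (counter 5, T0.r 5)
[4] T0.cas  hit  (counter 6, T0.r 5)
[5] T3.load  rd  (counter 6, T3.r 6)
[6] T2.load  rd  (counter 6, T2.r 6)
[7] T0.load  rd  (counter 6, T0.r 6)
[8] T2.cas  hit  (counter 7, T2.r 6)
[9] T1.load  rd  (counter 7, T1.r 7)
[10] T3.cas  miss  (counter 7, T3.r 6)
[11] T2.load  rd  (counter 7, T2.r 7)
[12] T1.cas  hit  (counter 8, T1.r 7)
[13] T0.cas  miss  (counter 8, T0.r 6)
[14] T2.cas  miss  (counter 8, T2.r 7)
[15] T2.load  rd  (counter 8, T2.r 8)
[16] T2.cas  hit  (counter 9, T2.r 8)

counter = 9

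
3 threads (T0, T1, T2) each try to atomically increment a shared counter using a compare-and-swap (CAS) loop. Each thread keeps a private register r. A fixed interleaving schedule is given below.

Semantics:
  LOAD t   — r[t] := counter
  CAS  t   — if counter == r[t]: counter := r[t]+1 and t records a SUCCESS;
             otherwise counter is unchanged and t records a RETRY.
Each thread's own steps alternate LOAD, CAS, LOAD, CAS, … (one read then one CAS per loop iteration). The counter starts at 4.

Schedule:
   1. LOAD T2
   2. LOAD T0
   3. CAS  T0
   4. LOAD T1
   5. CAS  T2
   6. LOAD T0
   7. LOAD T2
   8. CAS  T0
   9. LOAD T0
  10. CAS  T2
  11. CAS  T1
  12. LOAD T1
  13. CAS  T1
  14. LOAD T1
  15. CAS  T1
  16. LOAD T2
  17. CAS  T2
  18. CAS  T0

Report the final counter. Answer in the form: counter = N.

counter = 9

   1) LOAD T2:  M=4  r_T2=4
   2) LOAD T0:  M=4  r_T0=4
   3) CAS  T0:  M=5  r_T0=4 ✓
   4) LOAD T1:  M=5  r_T1=5
   5) CAS  T2:  M=5  r_T2=4 ✗
   6) LOAD T0:  M=5  r_T0=5
   7) LOAD T2:  M=5  r_T2=5
   8) CAS  T0:  M=6  r_T0=5 ✓
   9) LOAD T0:  M=6  r_T0=6
  10) CAS  T2:  M=6  r_T2=5 ✗
  11) CAS  T1:  M=6  r_T1=5 ✗
  12) LOAD T1:  M=6  r_T1=6
  13) CAS  T1:  M=7  r_T1=6 ✓
  14) LOAD T1:  M=7  r_T1=7
  15) CAS  T1:  M=8  r_T1=7 ✓
  16) LOAD T2:  M=8  r_T2=8
  17) CAS  T2:  M=9  r_T2=8 ✓
  18) CAS  T0:  M=9  r_T0=6 ✗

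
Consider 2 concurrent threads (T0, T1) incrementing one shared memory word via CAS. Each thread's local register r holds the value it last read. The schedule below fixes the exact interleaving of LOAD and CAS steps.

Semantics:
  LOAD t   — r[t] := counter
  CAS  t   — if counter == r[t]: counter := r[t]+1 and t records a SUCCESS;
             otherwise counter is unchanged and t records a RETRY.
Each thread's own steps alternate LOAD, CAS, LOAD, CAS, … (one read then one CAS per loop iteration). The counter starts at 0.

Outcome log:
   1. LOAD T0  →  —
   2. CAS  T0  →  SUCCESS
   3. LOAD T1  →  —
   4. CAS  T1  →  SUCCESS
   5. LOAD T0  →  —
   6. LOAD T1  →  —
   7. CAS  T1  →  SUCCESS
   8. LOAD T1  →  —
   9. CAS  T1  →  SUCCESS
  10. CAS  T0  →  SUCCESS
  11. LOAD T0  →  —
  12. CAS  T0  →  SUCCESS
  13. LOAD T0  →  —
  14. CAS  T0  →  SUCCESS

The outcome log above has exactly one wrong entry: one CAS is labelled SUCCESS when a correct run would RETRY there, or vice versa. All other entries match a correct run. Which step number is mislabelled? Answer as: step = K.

Correct run:
[1] T0.load  rd  (counter 0, T0.r 0)
[2] T0.cas  hit  (counter 1, T0.r 0)
[3] T1.load  rd  (counter 1, T1.r 1)
[4] T1.cas  hit  (counter 2, T1.r 1)
[5] T0.load  rd  (counter 2, T0.r 2)
[6] T1.load  rd  (counter 2, T1.r 2)
[7] T1.cas  hit  (counter 3, T1.r 2)
[8] T1.load  rd  (counter 3, T1.r 3)
[9] T1.cas  hit  (counter 4, T1.r 3)
[10] T0.cas  miss  (counter 4, T0.r 2)
[11] T0.load  rd  (counter 4, T0.r 4)
[12] T0.cas  hit  (counter 5, T0.r 4)
[13] T0.load  rd  (counter 5, T0.r 5)
[14] T0.cas  hit  (counter 6, T0.r 5)
Log disagrees first at step 10.

step = 10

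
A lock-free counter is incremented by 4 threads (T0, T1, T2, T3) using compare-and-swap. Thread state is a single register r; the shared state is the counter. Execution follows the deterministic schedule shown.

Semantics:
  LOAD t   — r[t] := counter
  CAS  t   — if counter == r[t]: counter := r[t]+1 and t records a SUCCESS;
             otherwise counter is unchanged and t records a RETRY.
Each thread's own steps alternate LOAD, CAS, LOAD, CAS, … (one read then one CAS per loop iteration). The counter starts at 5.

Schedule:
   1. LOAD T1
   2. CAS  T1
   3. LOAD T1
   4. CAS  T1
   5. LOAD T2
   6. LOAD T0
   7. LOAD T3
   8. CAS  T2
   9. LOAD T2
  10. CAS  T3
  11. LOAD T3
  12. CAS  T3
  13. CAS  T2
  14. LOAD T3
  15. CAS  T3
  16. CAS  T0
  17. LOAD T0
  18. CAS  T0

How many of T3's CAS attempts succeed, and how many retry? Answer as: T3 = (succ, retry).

T3 = (2, 1)

step 1: T1 LOAD ⇒ load; ctr=5 reg=5
step 2: T1 CAS ⇒ ok; ctr=6 reg=5
step 3: T1 LOAD ⇒ load; ctr=6 reg=6
step 4: T1 CAS ⇒ ok; ctr=7 reg=6
step 5: T2 LOAD ⇒ load; ctr=7 reg=7
step 6: T0 LOAD ⇒ load; ctr=7 reg=7
step 7: T3 LOAD ⇒ load; ctr=7 reg=7
step 8: T2 CAS ⇒ ok; ctr=8 reg=7
step 9: T2 LOAD ⇒ load; ctr=8 reg=8
step 10: T3 CAS ⇒ retry; ctr=8 reg=7
step 11: T3 LOAD ⇒ load; ctr=8 reg=8
step 12: T3 CAS ⇒ ok; ctr=9 reg=8
step 13: T2 CAS ⇒ retry; ctr=9 reg=8
step 14: T3 LOAD ⇒ load; ctr=9 reg=9
step 15: T3 CAS ⇒ ok; ctr=10 reg=9
step 16: T0 CAS ⇒ retry; ctr=10 reg=7
step 17: T0 LOAD ⇒ load; ctr=10 reg=10
step 18: T0 CAS ⇒ ok; ctr=11 reg=10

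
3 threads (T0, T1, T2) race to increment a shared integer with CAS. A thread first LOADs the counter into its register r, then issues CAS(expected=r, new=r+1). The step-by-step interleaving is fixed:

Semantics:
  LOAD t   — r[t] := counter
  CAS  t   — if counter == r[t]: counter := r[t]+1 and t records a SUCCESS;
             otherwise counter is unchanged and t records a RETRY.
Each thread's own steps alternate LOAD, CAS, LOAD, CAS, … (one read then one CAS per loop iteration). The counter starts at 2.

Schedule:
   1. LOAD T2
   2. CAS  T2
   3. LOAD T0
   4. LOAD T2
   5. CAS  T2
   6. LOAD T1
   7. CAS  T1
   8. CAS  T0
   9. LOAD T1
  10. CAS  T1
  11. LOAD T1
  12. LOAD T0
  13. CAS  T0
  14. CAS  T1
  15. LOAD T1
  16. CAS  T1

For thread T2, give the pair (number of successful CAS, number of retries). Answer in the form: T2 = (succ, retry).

   1) LOAD T2:  M=2  r_T2=2
   2) CAS  T2:  M=3  r_T2=2 ✓
   3) LOAD T0:  M=3  r_T0=3
   4) LOAD T2:  M=3  r_T2=3
   5) CAS  T2:  M=4  r_T2=3 ✓
   6) LOAD T1:  M=4  r_T1=4
   7) CAS  T1:  M=5  r_T1=4 ✓
   8) CAS  T0:  M=5  r_T0=3 ✗
   9) LOAD T1:  M=5  r_T1=5
  10) CAS  T1:  M=6  r_T1=5 ✓
  11) LOAD T1:  M=6  r_T1=6
  12) LOAD T0:  M=6  r_T0=6
  13) CAS  T0:  M=7  r_T0=6 ✓
  14) CAS  T1:  M=7  r_T1=6 ✗
  15) LOAD T1:  M=7  r_T1=7
  16) CAS  T1:  M=8  r_T1=7 ✓

T2 = (2, 0)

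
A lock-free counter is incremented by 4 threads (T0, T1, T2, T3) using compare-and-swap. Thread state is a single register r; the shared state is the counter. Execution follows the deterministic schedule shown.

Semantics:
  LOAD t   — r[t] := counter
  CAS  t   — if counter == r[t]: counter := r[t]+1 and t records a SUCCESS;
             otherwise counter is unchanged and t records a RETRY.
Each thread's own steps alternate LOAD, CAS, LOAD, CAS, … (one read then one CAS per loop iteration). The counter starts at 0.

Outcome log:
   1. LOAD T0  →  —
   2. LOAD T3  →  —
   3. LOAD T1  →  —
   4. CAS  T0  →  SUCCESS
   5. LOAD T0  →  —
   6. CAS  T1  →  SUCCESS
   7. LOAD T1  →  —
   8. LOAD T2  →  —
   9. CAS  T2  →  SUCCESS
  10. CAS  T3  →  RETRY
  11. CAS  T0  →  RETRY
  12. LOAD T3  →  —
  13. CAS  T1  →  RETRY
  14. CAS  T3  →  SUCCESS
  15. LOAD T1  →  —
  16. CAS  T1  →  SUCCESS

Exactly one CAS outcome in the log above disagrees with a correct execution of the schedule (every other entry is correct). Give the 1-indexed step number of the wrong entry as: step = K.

Reference trace:
T0 LOAD — after: cnt=0, r=0 — load
T3 LOAD — after: cnt=0, r=0 — load
T1 LOAD — after: cnt=0, r=0 — load
T0 CAS — after: cnt=1, r=0 — ok
T0 LOAD — after: cnt=1, r=1 — load
T1 CAS — after: cnt=1, r=0 — retry
T1 LOAD — after: cnt=1, r=1 — load
T2 LOAD — after: cnt=1, r=1 — load
T2 CAS — after: cnt=2, r=1 — ok
T3 CAS — after: cnt=2, r=0 — retry
T0 CAS — after: cnt=2, r=1 — retry
T3 LOAD — after: cnt=2, r=2 — load
T1 CAS — after: cnt=2, r=1 — retry
T3 CAS — after: cnt=3, r=2 — ok
T1 LOAD — after: cnt=3, r=3 — load
T1 CAS — after: cnt=4, r=3 — ok
Mismatch at 6.

step = 6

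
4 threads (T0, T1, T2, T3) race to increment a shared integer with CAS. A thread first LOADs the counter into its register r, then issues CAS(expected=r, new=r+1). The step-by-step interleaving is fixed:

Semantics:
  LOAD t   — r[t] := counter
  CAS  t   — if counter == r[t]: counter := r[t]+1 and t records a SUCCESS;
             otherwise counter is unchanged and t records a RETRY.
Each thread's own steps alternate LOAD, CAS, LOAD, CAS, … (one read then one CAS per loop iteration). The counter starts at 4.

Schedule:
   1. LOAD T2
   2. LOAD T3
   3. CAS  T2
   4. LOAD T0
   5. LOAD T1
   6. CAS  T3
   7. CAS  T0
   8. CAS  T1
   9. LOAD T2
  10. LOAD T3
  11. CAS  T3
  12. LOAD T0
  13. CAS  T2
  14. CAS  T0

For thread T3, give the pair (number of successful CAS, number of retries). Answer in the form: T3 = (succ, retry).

[1] T2.load  rd  (counter 4, T2.r 4)
[2] T3.load  rd  (counter 4, T3.r 4)
[3] T2.cas  hit  (counter 5, T2.r 4)
[4] T0.load  rd  (counter 5, T0.r 5)
[5] T1.load  rd  (counter 5, T1.r 5)
[6] T3.cas  miss  (counter 5, T3.r 4)
[7] T0.cas  hit  (counter 6, T0.r 5)
[8] T1.cas  miss  (counter 6, T1.r 5)
[9] T2.load  rd  (counter 6, T2.r 6)
[10] T3.load  rd  (counter 6, T3.r 6)
[11] T3.cas  hit  (counter 7, T3.r 6)
[12] T0.load  rd  (counter 7, T0.r 7)
[13] T2.cas  miss  (counter 7, T2.r 6)
[14] T0.cas  hit  (counter 8, T0.r 7)

T3 = (1, 1)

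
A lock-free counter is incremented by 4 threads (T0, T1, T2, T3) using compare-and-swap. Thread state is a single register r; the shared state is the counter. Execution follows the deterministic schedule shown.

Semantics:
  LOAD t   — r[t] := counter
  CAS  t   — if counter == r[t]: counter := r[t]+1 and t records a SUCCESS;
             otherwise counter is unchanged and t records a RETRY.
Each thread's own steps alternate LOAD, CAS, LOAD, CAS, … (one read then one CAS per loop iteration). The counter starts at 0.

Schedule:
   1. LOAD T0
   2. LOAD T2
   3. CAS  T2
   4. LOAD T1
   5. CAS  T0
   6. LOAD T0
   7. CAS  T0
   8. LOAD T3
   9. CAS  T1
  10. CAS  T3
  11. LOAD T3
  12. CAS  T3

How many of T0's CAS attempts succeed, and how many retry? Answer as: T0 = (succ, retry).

1. LOAD T0 → mem=0 r[T0]=0 [LOAD]
2. LOAD T2 → mem=0 r[T2]=0 [LOAD]
3. CAS T2 → mem=1 r[T2]=0 [OK]
4. LOAD T1 → mem=1 r[T1]=1 [LOAD]
5. CAS T0 → mem=1 r[T0]=0 [RETRY]
6. LOAD T0 → mem=1 r[T0]=1 [LOAD]
7. CAS T0 → mem=2 r[T0]=1 [OK]
8. LOAD T3 → mem=2 r[T3]=2 [LOAD]
9. CAS T1 → mem=2 r[T1]=1 [RETRY]
10. CAS T3 → mem=3 r[T3]=2 [OK]
11. LOAD T3 → mem=3 r[T3]=3 [LOAD]
12. CAS T3 → mem=4 r[T3]=3 [OK]

T0 = (1, 1)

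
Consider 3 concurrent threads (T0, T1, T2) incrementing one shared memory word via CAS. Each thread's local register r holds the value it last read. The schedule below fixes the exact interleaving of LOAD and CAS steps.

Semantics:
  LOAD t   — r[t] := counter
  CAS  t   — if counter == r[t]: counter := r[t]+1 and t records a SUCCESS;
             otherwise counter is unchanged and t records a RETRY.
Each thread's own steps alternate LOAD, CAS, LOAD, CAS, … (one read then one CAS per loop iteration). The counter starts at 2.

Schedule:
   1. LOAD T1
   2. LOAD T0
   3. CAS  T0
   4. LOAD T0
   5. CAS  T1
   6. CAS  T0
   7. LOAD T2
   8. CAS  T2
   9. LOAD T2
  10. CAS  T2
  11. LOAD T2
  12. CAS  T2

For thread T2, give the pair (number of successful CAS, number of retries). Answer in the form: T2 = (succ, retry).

1. LOAD T1 → mem=2 r[T1]=2 [LOAD]
2. LOAD T0 → mem=2 r[T0]=2 [LOAD]
3. CAS T0 → mem=3 r[T0]=2 [OK]
4. LOAD T0 → mem=3 r[T0]=3 [LOAD]
5. CAS T1 → mem=3 r[T1]=2 [RETRY]
6. CAS T0 → mem=4 r[T0]=3 [OK]
7. LOAD T2 → mem=4 r[T2]=4 [LOAD]
8. CAS T2 → mem=5 r[T2]=4 [OK]
9. LOAD T2 → mem=5 r[T2]=5 [LOAD]
10. CAS T2 → mem=6 r[T2]=5 [OK]
11. LOAD T2 → mem=6 r[T2]=6 [LOAD]
12. CAS T2 → mem=7 r[T2]=6 [OK]

T2 = (3, 0)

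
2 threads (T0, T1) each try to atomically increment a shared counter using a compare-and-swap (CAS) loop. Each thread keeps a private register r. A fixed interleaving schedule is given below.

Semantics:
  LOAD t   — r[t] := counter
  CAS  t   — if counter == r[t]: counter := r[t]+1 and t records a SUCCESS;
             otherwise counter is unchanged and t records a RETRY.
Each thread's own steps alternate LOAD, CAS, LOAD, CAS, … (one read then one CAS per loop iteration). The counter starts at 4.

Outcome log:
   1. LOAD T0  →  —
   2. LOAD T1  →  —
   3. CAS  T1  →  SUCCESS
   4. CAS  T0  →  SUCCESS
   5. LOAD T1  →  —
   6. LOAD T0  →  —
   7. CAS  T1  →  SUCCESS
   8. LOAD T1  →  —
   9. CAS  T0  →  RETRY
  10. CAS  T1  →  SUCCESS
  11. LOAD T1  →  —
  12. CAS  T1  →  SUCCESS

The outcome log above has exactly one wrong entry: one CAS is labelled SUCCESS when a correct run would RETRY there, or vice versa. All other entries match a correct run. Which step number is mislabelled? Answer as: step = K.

step = 4

Reference trace:
#1 T0 reads 4
#2 T1 reads 4
#3 T1 CAS(4→5) writes; counter now 5
#4 T0 CAS(4→5) fails; counter now 5
#5 T1 reads 5
#6 T0 reads 5
#7 T1 CAS(5→6) writes; counter now 6
#8 T1 reads 6
#9 T0 CAS(5→6) fails; counter now 6
#10 T1 CAS(6→7) writes; counter now 7
#11 T1 reads 7
#12 T1 CAS(7→8) writes; counter now 8
Log disagrees first at step 4.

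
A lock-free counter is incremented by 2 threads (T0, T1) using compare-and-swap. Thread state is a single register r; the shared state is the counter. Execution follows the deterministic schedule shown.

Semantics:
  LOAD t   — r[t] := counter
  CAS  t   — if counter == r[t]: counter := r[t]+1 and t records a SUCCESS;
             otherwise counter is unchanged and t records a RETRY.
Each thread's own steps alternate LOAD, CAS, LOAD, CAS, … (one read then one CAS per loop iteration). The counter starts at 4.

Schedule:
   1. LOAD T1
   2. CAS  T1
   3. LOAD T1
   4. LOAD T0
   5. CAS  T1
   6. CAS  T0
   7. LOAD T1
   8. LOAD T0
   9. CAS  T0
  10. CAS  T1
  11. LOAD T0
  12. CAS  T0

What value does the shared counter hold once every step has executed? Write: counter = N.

1. LOAD T1 → mem=4 r[T1]=4 [LOAD]
2. CAS T1 → mem=5 r[T1]=4 [OK]
3. LOAD T1 → mem=5 r[T1]=5 [LOAD]
4. LOAD T0 → mem=5 r[T0]=5 [LOAD]
5. CAS T1 → mem=6 r[T1]=5 [OK]
6. CAS T0 → mem=6 r[T0]=5 [RETRY]
7. LOAD T1 → mem=6 r[T1]=6 [LOAD]
8. LOAD T0 → mem=6 r[T0]=6 [LOAD]
9. CAS T0 → mem=7 r[T0]=6 [OK]
10. CAS T1 → mem=7 r[T1]=6 [RETRY]
11. LOAD T0 → mem=7 r[T0]=7 [LOAD]
12. CAS T0 → mem=8 r[T0]=7 [OK]

counter = 8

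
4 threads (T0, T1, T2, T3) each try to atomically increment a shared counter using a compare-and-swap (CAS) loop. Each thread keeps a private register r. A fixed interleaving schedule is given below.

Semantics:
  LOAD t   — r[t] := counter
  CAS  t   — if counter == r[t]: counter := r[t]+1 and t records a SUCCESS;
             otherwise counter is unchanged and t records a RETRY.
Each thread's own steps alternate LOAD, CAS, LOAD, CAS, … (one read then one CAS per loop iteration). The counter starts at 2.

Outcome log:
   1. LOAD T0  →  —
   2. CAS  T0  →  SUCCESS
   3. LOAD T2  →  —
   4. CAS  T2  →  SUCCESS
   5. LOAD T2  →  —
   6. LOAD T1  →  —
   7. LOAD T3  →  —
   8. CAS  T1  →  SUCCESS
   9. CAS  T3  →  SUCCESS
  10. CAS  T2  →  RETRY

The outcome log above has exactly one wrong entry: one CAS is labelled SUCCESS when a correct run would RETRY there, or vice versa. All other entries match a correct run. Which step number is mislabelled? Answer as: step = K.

step = 9

Correct run:
1. LOAD T0 → mem=2 r[T0]=2 [LOAD]
2. CAS T0 → mem=3 r[T0]=2 [OK]
3. LOAD T2 → mem=3 r[T2]=3 [LOAD]
4. CAS T2 → mem=4 r[T2]=3 [OK]
5. LOAD T2 → mem=4 r[T2]=4 [LOAD]
6. LOAD T1 → mem=4 r[T1]=4 [LOAD]
7. LOAD T3 → mem=4 r[T3]=4 [LOAD]
8. CAS T1 → mem=5 r[T1]=4 [OK]
9. CAS T3 → mem=5 r[T3]=4 [RETRY]
10. CAS T2 → mem=5 r[T2]=4 [RETRY]
Log disagrees first at step 9.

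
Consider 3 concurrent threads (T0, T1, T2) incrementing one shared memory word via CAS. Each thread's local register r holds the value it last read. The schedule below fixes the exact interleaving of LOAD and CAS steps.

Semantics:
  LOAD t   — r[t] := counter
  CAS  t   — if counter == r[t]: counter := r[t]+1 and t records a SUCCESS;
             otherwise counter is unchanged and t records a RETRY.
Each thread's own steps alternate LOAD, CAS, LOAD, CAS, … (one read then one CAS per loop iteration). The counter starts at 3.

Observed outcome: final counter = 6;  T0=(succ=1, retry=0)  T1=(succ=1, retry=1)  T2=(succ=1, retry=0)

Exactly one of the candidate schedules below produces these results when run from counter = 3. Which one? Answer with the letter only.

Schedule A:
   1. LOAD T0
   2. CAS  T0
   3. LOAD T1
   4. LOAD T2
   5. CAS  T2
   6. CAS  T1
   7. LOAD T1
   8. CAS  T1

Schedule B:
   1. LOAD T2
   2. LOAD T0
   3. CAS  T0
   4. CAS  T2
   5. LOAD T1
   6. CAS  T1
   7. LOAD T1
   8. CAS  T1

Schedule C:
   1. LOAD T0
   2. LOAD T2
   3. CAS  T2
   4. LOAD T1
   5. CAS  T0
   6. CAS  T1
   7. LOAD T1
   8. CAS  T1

Tracing schedule A:
   1) LOAD T0:  M=3  r_T0=3
   2) CAS  T0:  M=4  r_T0=3 ✓
   3) LOAD T1:  M=4  r_T1=4
   4) LOAD T2:  M=4  r_T2=4
   5) CAS  T2:  M=5  r_T2=4 ✓
   6) CAS  T1:  M=5  r_T1=4 ✗
   7) LOAD T1:  M=5  r_T1=5
   8) CAS  T1:  M=6  r_T1=5 ✓

A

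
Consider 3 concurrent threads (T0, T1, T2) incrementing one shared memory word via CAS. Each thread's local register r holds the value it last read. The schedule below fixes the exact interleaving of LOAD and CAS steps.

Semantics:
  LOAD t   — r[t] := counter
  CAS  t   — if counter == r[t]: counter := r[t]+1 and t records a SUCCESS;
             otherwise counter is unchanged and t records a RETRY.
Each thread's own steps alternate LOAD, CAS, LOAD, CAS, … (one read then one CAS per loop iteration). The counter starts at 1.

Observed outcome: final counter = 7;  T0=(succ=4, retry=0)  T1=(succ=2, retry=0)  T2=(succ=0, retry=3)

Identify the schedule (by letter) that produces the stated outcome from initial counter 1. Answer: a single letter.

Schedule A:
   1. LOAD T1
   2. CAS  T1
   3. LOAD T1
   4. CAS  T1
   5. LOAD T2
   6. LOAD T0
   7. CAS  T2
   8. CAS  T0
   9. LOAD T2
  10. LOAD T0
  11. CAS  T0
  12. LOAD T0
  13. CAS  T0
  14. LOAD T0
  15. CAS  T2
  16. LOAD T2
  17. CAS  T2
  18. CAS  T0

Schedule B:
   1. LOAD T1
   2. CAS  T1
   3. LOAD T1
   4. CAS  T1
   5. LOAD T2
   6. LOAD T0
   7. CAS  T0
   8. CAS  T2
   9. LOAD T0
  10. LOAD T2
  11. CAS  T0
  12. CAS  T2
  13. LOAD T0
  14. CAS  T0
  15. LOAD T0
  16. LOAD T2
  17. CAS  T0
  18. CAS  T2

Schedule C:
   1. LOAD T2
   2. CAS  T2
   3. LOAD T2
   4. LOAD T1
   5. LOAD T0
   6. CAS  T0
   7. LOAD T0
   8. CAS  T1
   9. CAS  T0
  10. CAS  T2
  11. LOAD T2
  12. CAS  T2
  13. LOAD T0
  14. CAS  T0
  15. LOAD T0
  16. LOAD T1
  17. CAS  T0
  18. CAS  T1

B

Tracing schedule B:
   1) LOAD T1:  M=1  r_T1=1
   2) CAS  T1:  M=2  r_T1=1 ✓
   3) LOAD T1:  M=2  r_T1=2
   4) CAS  T1:  M=3  r_T1=2 ✓
   5) LOAD T2:  M=3  r_T2=3
   6) LOAD T0:  M=3  r_T0=3
   7) CAS  T0:  M=4  r_T0=3 ✓
   8) CAS  T2:  M=4  r_T2=3 ✗
   9) LOAD T0:  M=4  r_T0=4
  10) LOAD T2:  M=4  r_T2=4
  11) CAS  T0:  M=5  r_T0=4 ✓
  12) CAS  T2:  M=5  r_T2=4 ✗
  13) LOAD T0:  M=5  r_T0=5
  14) CAS  T0:  M=6  r_T0=5 ✓
  15) LOAD T0:  M=6  r_T0=6
  16) LOAD T2:  M=6  r_T2=6
  17) CAS  T0:  M=7  r_T0=6 ✓
  18) CAS  T2:  M=7  r_T2=6 ✗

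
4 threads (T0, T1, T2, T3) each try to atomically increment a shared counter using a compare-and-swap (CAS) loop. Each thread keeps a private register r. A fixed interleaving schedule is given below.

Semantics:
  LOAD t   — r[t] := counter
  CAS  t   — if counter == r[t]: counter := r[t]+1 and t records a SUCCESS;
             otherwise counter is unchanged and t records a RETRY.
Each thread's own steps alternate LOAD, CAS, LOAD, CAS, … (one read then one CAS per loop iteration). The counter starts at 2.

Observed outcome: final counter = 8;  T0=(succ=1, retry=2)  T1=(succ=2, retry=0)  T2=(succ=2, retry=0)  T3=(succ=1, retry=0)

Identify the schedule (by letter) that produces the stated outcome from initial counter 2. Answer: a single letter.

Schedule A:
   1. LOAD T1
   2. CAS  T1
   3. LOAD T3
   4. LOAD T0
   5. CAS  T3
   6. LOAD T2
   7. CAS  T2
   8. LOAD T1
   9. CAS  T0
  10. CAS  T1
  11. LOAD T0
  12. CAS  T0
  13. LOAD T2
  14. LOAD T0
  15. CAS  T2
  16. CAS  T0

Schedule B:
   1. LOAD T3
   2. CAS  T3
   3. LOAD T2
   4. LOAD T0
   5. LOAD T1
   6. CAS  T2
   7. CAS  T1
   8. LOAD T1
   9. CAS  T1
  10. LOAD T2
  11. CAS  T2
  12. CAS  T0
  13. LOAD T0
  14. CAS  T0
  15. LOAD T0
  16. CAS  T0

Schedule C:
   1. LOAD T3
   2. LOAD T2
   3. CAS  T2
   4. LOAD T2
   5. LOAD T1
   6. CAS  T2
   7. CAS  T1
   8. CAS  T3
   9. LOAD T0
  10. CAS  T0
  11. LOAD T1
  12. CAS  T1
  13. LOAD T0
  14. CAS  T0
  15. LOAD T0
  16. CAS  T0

A

Tracing schedule A:
#1 T1 reads 2
#2 T1 CAS(2→3) writes; counter now 3
#3 T3 reads 3
#4 T0 reads 3
#5 T3 CAS(3→4) writes; counter now 4
#6 T2 reads 4
#7 T2 CAS(4→5) writes; counter now 5
#8 T1 reads 5
#9 T0 CAS(3→4) fails; counter now 5
#10 T1 CAS(5→6) writes; counter now 6
#11 T0 reads 6
#12 T0 CAS(6→7) writes; counter now 7
#13 T2 reads 7
#14 T0 reads 7
#15 T2 CAS(7→8) writes; counter now 8
#16 T0 CAS(7→8) fails; counter now 8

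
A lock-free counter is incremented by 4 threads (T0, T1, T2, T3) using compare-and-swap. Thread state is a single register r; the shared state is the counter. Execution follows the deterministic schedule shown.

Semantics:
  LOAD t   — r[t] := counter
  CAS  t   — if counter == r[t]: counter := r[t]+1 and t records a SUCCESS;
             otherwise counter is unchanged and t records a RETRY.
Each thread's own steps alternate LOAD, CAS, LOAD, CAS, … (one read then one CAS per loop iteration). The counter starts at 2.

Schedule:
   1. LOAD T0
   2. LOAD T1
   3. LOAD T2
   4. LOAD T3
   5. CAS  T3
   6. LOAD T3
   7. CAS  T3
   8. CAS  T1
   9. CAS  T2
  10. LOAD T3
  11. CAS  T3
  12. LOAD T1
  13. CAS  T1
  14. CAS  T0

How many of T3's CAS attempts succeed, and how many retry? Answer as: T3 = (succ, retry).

T3 = (3, 0)

#1 T0 reads 2
#2 T1 reads 2
#3 T2 reads 2
#4 T3 reads 2
#5 T3 CAS(2→3) writes; counter now 3
#6 T3 reads 3
#7 T3 CAS(3→4) writes; counter now 4
#8 T1 CAS(2→3) fails; counter now 4
#9 T2 CAS(2→3) fails; counter now 4
#10 T3 reads 4
#11 T3 CAS(4→5) writes; counter now 5
#12 T1 reads 5
#13 T1 CAS(5→6) writes; counter now 6
#14 T0 CAS(2→3) fails; counter now 6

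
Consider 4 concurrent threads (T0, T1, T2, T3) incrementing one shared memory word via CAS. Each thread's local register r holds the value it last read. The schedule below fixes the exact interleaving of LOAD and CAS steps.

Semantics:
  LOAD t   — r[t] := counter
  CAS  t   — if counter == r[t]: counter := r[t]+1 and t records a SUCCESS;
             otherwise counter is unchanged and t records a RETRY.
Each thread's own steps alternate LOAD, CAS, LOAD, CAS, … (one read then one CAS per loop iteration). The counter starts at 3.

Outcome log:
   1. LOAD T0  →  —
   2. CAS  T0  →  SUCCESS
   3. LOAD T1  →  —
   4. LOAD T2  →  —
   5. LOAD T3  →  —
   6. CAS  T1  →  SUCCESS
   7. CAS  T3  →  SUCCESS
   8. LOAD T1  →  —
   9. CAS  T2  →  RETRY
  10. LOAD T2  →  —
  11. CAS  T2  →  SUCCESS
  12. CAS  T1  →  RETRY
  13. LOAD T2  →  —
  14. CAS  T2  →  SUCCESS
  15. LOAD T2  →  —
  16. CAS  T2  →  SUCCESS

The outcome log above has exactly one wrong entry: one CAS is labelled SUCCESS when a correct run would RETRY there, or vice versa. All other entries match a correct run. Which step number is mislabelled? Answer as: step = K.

Re-executing:
T0 LOAD — after: cnt=3, r=3 — load
T0 CAS — after: cnt=4, r=3 — ok
T1 LOAD — after: cnt=4, r=4 — load
T2 LOAD — after: cnt=4, r=4 — load
T3 LOAD — after: cnt=4, r=4 — load
T1 CAS — after: cnt=5, r=4 — ok
T3 CAS — after: cnt=5, r=4 — retry
T1 LOAD — after: cnt=5, r=5 — load
T2 CAS — after: cnt=5, r=4 — retry
T2 LOAD — after: cnt=5, r=5 — load
T2 CAS — after: cnt=6, r=5 — ok
T1 CAS — after: cnt=6, r=5 — retry
T2 LOAD — after: cnt=6, r=6 — load
T2 CAS — after: cnt=7, r=6 — ok
T2 LOAD — after: cnt=7, r=7 — load
T2 CAS — after: cnt=8, r=7 — ok
Log disagrees first at step 7.

step = 7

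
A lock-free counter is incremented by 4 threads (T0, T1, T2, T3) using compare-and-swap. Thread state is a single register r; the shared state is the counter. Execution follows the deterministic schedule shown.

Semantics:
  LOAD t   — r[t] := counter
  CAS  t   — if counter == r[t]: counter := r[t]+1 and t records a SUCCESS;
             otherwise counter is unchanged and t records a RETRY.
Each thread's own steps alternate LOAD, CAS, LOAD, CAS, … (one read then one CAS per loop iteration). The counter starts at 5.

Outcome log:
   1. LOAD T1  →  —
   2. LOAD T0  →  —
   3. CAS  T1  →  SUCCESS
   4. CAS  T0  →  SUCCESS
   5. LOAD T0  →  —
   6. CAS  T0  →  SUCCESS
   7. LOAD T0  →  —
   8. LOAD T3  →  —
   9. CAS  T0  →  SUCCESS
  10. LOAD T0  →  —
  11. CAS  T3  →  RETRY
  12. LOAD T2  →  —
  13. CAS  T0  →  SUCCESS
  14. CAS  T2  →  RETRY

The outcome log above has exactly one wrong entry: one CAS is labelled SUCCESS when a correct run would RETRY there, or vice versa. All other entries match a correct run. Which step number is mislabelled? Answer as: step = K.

Re-executing:
[1] T1.load  rd  (counter 5, T1.r 5)
[2] T0.load  rd  (counter 5, T0.r 5)
[3] T1.cas  hit  (counter 6, T1.r 5)
[4] T0.cas  miss  (counter 6, T0.r 5)
[5] T0.load  rd  (counter 6, T0.r 6)
[6] T0.cas  hit  (counter 7, T0.r 6)
[7] T0.load  rd  (counter 7, T0.r 7)
[8] T3.load  rd  (counter 7, T3.r 7)
[9] T0.cas  hit  (counter 8, T0.r 7)
[10] T0.load  rd  (counter 8, T0.r 8)
[11] T3.cas  miss  (counter 8, T3.r 7)
[12] T2.load  rd  (counter 8, T2.r 8)
[13] T0.cas  hit  (counter 9, T0.r 8)
[14] T2.cas  miss  (counter 9, T2.r 8)
Log disagrees first at step 4.

step = 4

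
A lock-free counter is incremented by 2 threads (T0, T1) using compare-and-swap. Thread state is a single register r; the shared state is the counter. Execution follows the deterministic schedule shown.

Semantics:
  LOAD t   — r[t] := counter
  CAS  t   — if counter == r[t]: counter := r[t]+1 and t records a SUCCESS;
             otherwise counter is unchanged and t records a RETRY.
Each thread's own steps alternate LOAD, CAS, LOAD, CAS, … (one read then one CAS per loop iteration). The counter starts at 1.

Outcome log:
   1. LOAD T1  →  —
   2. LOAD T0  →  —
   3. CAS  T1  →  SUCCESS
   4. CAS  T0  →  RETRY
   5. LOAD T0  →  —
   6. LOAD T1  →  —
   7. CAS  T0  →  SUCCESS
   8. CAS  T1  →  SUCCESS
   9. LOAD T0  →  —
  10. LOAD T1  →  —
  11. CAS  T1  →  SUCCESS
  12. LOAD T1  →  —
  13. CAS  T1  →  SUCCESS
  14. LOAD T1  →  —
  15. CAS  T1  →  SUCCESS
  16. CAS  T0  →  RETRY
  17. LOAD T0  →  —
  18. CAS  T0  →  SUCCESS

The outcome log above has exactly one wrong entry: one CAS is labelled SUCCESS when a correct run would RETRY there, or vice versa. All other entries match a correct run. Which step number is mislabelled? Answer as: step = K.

step = 8

Correct run:
   1) LOAD T1:  M=1  r_T1=1
   2) LOAD T0:  M=1  r_T0=1
   3) CAS  T1:  M=2  r_T1=1 ✓
   4) CAS  T0:  M=2  r_T0=1 ✗
   5) LOAD T0:  M=2  r_T0=2
   6) LOAD T1:  M=2  r_T1=2
   7) CAS  T0:  M=3  r_T0=2 ✓
   8) CAS  T1:  M=3  r_T1=2 ✗
   9) LOAD T0:  M=3  r_T0=3
  10) LOAD T1:  M=3  r_T1=3
  11) CAS  T1:  M=4  r_T1=3 ✓
  12) LOAD T1:  M=4  r_T1=4
  13) CAS  T1:  M=5  r_T1=4 ✓
  14) LOAD T1:  M=5  r_T1=5
  15) CAS  T1:  M=6  r_T1=5 ✓
  16) CAS  T0:  M=6  r_T0=3 ✗
  17) LOAD T0:  M=6  r_T0=6
  18) CAS  T0:  M=7  r_T0=6 ✓
Mismatch at 8.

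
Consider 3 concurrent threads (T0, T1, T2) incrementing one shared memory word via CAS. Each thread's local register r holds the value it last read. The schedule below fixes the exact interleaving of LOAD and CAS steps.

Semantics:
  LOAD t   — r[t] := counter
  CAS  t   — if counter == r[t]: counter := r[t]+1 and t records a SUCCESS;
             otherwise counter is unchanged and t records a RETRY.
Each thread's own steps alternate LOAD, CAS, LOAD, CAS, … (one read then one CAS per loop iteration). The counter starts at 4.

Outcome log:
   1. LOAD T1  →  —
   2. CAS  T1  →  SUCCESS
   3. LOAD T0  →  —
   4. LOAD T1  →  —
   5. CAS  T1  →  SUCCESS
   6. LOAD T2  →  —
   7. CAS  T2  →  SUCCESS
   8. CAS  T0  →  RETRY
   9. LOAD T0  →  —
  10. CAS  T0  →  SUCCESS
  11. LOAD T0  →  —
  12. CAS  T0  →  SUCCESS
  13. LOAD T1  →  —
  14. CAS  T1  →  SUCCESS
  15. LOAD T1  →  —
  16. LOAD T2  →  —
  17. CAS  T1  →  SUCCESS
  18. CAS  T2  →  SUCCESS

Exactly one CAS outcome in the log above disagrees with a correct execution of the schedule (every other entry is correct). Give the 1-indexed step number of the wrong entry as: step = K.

step = 18

Correct run:
   1) LOAD T1:  M=4  r_T1=4
   2) CAS  T1:  M=5  r_T1=4 ✓
   3) LOAD T0:  M=5  r_T0=5
   4) LOAD T1:  M=5  r_T1=5
   5) CAS  T1:  M=6  r_T1=5 ✓
   6) LOAD T2:  M=6  r_T2=6
   7) CAS  T2:  M=7  r_T2=6 ✓
   8) CAS  T0:  M=7  r_T0=5 ✗
   9) LOAD T0:  M=7  r_T0=7
  10) CAS  T0:  M=8  r_T0=7 ✓
  11) LOAD T0:  M=8  r_T0=8
  12) CAS  T0:  M=9  r_T0=8 ✓
  13) LOAD T1:  M=9  r_T1=9
  14) CAS  T1:  M=10  r_T1=9 ✓
  15) LOAD T1:  M=10  r_T1=10
  16) LOAD T2:  M=10  r_T2=10
  17) CAS  T1:  M=11  r_T1=10 ✓
  18) CAS  T2:  M=11  r_T2=10 ✗
Log disagrees first at step 18.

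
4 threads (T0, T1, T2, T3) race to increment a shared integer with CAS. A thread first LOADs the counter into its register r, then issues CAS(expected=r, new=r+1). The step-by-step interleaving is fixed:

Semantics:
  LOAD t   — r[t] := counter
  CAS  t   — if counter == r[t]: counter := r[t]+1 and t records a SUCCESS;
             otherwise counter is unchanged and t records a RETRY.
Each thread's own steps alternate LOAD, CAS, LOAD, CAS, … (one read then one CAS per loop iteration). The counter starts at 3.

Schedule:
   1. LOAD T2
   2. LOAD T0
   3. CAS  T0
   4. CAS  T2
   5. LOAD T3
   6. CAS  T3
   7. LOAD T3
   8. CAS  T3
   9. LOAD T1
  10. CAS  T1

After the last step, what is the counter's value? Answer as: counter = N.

T2 LOAD — after: cnt=3, r=3 — load
T0 LOAD — after: cnt=3, r=3 — load
T0 CAS — after: cnt=4, r=3 — ok
T2 CAS — after: cnt=4, r=3 — retry
T3 LOAD — after: cnt=4, r=4 — load
T3 CAS — after: cnt=5, r=4 — ok
T3 LOAD — after: cnt=5, r=5 — load
T3 CAS — after: cnt=6, r=5 — ok
T1 LOAD — after: cnt=6, r=6 — load
T1 CAS — after: cnt=7, r=6 — ok

counter = 7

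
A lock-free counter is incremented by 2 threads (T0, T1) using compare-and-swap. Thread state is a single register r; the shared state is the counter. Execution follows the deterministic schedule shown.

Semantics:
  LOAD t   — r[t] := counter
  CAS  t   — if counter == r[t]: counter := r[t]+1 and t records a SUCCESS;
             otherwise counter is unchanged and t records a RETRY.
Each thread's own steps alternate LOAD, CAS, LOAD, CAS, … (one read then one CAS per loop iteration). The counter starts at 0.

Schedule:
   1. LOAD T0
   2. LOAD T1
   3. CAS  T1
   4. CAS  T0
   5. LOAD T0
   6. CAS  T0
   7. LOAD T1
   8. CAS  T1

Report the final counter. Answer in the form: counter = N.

counter = 3

   1) LOAD T0:  M=0  r_T0=0
   2) LOAD T1:  M=0  r_T1=0
   3) CAS  T1:  M=1  r_T1=0 ✓
   4) CAS  T0:  M=1  r_T0=0 ✗
   5) LOAD T0:  M=1  r_T0=1
   6) CAS  T0:  M=2  r_T0=1 ✓
   7) LOAD T1:  M=2  r_T1=2
   8) CAS  T1:  M=3  r_T1=2 ✓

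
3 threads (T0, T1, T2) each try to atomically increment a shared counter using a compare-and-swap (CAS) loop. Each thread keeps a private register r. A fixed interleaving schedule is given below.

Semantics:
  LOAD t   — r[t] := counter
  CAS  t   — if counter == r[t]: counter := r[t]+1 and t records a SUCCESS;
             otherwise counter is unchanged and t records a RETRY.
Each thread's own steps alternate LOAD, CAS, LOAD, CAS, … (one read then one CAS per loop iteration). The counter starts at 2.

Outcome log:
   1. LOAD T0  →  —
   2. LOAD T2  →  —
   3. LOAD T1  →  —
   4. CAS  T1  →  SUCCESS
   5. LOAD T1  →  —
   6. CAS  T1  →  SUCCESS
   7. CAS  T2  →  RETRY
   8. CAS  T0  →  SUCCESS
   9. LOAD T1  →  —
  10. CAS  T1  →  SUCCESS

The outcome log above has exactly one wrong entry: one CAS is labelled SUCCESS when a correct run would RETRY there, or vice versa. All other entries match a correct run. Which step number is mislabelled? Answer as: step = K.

step = 8

Correct run:
#1 T0 reads 2
#2 T2 reads 2
#3 T1 reads 2
#4 T1 CAS(2→3) writes; counter now 3
#5 T1 reads 3
#6 T1 CAS(3→4) writes; counter now 4
#7 T2 CAS(2→3) fails; counter now 4
#8 T0 CAS(2→3) fails; counter now 4
#9 T1 reads 4
#10 T1 CAS(4→5) writes; counter now 5
Log disagrees first at step 8.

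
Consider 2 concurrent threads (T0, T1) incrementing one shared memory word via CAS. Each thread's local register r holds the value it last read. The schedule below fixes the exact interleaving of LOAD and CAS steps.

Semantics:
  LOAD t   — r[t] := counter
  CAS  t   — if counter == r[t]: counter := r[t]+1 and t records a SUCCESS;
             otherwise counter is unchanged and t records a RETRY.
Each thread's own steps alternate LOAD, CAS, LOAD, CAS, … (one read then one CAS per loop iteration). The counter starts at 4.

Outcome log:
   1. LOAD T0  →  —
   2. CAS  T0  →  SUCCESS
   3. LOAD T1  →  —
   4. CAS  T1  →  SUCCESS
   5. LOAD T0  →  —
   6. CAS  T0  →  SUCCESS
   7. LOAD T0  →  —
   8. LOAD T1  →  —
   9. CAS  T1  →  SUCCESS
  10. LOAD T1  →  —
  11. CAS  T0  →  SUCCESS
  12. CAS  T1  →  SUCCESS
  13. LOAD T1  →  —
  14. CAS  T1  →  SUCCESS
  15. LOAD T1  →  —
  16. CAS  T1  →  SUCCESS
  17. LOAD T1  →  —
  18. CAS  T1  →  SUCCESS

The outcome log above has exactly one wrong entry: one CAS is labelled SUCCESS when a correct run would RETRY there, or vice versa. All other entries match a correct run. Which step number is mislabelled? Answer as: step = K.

step = 11

Correct run:
[1] T0.load  rd  (counter 4, T0.r 4)
[2] T0.cas  hit  (counter 5, T0.r 4)
[3] T1.load  rd  (counter 5, T1.r 5)
[4] T1.cas  hit  (counter 6, T1.r 5)
[5] T0.load  rd  (counter 6, T0.r 6)
[6] T0.cas  hit  (counter 7, T0.r 6)
[7] T0.load  rd  (counter 7, T0.r 7)
[8] T1.load  rd  (counter 7, T1.r 7)
[9] T1.cas  hit  (counter 8, T1.r 7)
[10] T1.load  rd  (counter 8, T1.r 8)
[11] T0.cas  miss  (counter 8, T0.r 7)
[12] T1.cas  hit  (counter 9, T1.r 8)
[13] T1.load  rd  (counter 9, T1.r 9)
[14] T1.cas  hit  (counter 10, T1.r 9)
[15] T1.load  rd  (counter 10, T1.r 10)
[16] T1.cas  hit  (counter 11, T1.r 10)
[17] T1.load  rd  (counter 11, T1.r 11)
[18] T1.cas  hit  (counter 12, T1.r 11)
Flip is step 11.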